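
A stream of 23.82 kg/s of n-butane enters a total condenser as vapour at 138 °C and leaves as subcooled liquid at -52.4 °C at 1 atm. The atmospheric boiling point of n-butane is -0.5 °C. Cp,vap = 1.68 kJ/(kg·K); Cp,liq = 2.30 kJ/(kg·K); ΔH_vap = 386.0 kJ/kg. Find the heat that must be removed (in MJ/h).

vapour 138→-0.5 °C: -232.68 kJ/kg
condensation at -0.5 °C: -386 kJ/kg
liquid -0.5→-52.4 °C: -119.37 kJ/kg
Δh = -232.68 + -386 + -119.37 = -738.05 kJ/kg
Q = ṁ·Δh = 23.82 kg/s × -738.05 kJ/kg = -17580 kJ/s
|Q| = 17580 kW = 63289 MJ/h

Q_c = 63300 MJ/h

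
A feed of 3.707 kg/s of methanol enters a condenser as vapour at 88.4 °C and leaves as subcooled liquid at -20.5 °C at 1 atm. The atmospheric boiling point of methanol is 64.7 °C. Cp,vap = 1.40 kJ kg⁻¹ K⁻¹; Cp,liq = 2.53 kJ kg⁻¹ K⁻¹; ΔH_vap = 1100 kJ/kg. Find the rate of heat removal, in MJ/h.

vapour 88.4→64.7 °C: -33.18 kJ/kg
condensation at 64.7 °C: -1100 kJ/kg
liquid 64.7→-20.5 °C: -215.56 kJ/kg
Δh = -33.18 + -1100 + -215.56 = -1348.7 kJ/kg
Q = ṁ·Δh = 3.707 kg/s × -1348.7 kJ/kg = -4999.8 kJ/s
|Q| = 4999.8 kW = 17999 MJ/h

Q_c = 18000 MJ/h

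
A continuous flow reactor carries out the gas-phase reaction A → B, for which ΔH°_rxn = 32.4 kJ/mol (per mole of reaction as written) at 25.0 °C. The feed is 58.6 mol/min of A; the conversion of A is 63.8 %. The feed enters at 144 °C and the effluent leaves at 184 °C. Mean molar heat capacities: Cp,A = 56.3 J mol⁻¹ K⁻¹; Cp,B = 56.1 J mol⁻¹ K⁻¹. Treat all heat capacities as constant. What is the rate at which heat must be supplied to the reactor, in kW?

Extent of reaction ξ = 0.638 × 58.6 = 37.387 mol/min
Reaction term: ξ·ΔH°_rxn = 37.387 × 32.4 = 1211.3 kJ/min
Sensible, feed 144→25 °C: -392.6 kJ/min
Outlet flows (mol/min): A 21.213, B 37.387
Sensible, products 25→184 °C: 523.38 kJ/min
Q = ΔH = 1342.1 kJ/min = 22.369 kW
Heat supplied = 22.369 kW

Q_in = 22.4 kW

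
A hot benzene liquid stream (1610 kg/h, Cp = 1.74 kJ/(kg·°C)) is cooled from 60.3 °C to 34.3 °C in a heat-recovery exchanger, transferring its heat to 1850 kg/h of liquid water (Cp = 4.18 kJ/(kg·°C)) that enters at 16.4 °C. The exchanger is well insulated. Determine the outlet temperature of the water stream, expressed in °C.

Heat released by hot stream: Q = 1610 × 1.74 × (60.3 − 34.3) = 72836 kJ/h
Energy balance on cold side (adiabatic exchanger): Q = ṁ_c·Cp_c·(T_c,out − T_c,in)
T_c,out = 16.4 + 72836/(1850 × 4.18) = 25.819 °C

T_c,out = 25.8 °C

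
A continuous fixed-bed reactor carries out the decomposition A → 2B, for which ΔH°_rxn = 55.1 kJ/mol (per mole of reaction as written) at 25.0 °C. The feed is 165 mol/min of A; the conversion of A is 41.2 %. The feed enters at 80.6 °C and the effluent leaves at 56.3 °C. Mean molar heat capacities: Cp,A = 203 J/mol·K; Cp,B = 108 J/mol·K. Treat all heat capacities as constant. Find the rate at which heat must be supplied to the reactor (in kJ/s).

Q_in = 49.3 kJ/s

Extent of reaction ξ = 0.412 × 165 = 67.98 mol/min
Reaction term: ξ·ΔH°_rxn = 67.98 × 55.1 = 3745.7 kJ/min
Sensible, feed 80.6→25 °C: -1862.3 kJ/min
Outlet flows (mol/min): A 97.02, B 135.96
Sensible, products 25→56.3 °C: 1076.1 kJ/min
Q = ΔH = 2959.4 kJ/min = 49.324 kW
Heat supplied = 49.324 kJ/s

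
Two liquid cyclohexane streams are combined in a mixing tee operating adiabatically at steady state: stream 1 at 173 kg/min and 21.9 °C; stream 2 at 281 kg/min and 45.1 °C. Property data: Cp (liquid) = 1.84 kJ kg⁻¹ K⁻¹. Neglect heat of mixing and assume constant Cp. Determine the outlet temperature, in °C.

T_out = 36.3 °C

Adiabatic, steady state ⇒ Σ ṁᵢCp,ᵢ(T_out − Tᵢ) = 0
Σ ṁᵢCp,ᵢTᵢ = 173×1.84×21.9 + 281×1.84×45.1 = 30290
Σ ṁᵢCp,ᵢ = 173×1.84 + 281×1.84 = 835.36
T_out = 30290 / 835.36 = 36.259 °C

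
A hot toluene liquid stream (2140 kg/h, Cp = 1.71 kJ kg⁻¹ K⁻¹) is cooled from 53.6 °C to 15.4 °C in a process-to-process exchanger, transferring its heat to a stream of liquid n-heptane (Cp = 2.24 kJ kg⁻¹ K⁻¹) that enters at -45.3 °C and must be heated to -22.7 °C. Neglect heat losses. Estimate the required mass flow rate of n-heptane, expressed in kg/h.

Heat released by hot stream: Q = 2140 × 1.71 × (53.6 − 15.4) = 139790 kJ/h
Energy balance on cold side (adiabatic exchanger): Q = ṁ_c·Cp_c·(T_c,out − T_c,in)
ṁ_c = 139790 / [2.24 × (-22.7 − -45.3)] = 2761.3 kg/h

ṁ_c = 2760 kg/h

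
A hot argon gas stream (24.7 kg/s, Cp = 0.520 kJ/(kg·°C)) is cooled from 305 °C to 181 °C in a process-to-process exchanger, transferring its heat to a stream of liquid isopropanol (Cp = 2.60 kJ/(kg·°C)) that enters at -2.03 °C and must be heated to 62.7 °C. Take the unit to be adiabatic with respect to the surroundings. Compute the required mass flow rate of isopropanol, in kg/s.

Heat released by hot stream: Q = 24.7 × 0.520 × (305 − 181) = 1592.7 kJ/s
Energy balance on cold side (adiabatic exchanger): Q = ṁ_c·Cp_c·(T_c,out − T_c,in)
ṁ_c = 1592.7 / [2.60 × (62.7 − -2.03)] = 9.4633 kg/s

ṁ_c = 9.46 kg/s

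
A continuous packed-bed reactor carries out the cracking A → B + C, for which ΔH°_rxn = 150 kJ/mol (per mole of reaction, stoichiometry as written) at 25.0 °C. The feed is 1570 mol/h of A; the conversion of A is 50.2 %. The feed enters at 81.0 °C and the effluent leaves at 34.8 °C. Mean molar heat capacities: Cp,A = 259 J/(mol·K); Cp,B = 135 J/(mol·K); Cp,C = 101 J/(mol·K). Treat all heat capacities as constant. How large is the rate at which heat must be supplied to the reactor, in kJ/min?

Q_in = 1650 kJ/min

Extent of reaction ξ = 0.502 × 1570 = 788.14 mol/h
Reaction term: ξ·ΔH°_rxn = 788.14 × 150 = 118220 kJ/h
Sensible, feed 81.0→25 °C: -22771 kJ/h
Outlet flows (mol/h): A 781.86, B 788.14, C 788.14
Sensible, products 25→34.8 °C: 3807.3 kJ/h
Q = ΔH = 99257 kJ/h = 27.571 kW
Heat supplied = 1654.3 kJ/min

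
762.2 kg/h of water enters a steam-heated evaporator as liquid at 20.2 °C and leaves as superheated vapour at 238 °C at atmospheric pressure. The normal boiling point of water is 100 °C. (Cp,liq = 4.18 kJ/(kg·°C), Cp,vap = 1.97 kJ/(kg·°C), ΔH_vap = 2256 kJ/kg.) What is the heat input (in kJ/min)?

liquid 20.2→100 °C: 333.56 kJ/kg
vaporisation at 100 °C: 2256 kJ/kg
vapour 100→238 °C: 271.86 kJ/kg
Δh = 333.56 + 2256 + 271.86 = 2861.4 kJ/kg
Q = ṁ·Δh = 762.2 kg/h × 2861.4 kJ/kg = 2.181e+06 kJ/h
|Q| = 605.83 kW = 36350 kJ/min

Q = 36300 kJ/min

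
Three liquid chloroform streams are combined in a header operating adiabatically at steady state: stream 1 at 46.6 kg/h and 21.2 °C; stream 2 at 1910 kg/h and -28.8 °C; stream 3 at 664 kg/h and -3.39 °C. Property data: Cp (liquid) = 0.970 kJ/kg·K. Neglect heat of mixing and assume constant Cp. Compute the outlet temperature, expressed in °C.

T_out = -21.5 °C

Energy balance with Q = 0: Σ ṁᵢCp,ᵢ(T_out − Tᵢ) = 0
Σ ṁᵢCp,ᵢTᵢ = 46.6×0.970×21.2 + 1910×0.970×-28.8 + 664×0.970×-3.39 = -54583
Σ ṁᵢCp,ᵢ = 46.6×0.970 + 1910×0.970 + 664×0.970 = 2542
T_out = -54583 / 2542 = -21.473 °C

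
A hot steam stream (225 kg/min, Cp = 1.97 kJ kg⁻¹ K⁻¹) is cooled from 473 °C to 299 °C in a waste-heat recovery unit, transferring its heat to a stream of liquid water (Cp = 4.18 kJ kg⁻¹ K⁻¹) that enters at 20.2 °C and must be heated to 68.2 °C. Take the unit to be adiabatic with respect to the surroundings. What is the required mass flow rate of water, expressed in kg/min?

ṁ_c = 384 kg/min

Heat released by hot stream: Q = 225 × 1.97 × (473 − 299) = 77126 kJ/min
Energy balance on cold side (adiabatic exchanger): Q = ṁ_c·Cp_c·(T_c,out − T_c,in)
ṁ_c = 77126 / [4.18 × (68.2 − 20.2)] = 384.4 kg/min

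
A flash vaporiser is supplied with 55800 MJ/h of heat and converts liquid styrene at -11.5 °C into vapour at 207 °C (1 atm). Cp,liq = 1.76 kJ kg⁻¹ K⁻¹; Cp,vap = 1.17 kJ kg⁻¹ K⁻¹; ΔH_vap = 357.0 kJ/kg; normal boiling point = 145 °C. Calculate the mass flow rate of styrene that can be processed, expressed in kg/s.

Δh = 1.76×(145−-11.5) + 357.0 + 1.17×(207−145) = 704.98 kJ/kg
Q = 55800 MJ/h = 15500 kJ/s = 15500 kJ/s
ṁ = Q/Δh = 15500 / 704.98 = 21.986 kg/s

ṁ = 22.0 kg/s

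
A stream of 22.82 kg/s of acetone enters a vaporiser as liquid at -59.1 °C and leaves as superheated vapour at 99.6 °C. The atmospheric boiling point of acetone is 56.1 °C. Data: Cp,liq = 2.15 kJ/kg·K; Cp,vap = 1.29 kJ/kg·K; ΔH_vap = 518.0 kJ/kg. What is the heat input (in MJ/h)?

Q = 67500 MJ/h

liquid -59.1→56.1 °C: 247.68 kJ/kg
vaporisation at 56.1 °C: 518 kJ/kg
vapour 56.1→99.6 °C: 56.115 kJ/kg
Δh = 247.68 + 518 + 56.115 = 821.79 kJ/kg
Q = ṁ·Δh = 22.82 kg/s × 821.79 kJ/kg = 18753 kJ/s
|Q| = 18753 kW = 67512 MJ/h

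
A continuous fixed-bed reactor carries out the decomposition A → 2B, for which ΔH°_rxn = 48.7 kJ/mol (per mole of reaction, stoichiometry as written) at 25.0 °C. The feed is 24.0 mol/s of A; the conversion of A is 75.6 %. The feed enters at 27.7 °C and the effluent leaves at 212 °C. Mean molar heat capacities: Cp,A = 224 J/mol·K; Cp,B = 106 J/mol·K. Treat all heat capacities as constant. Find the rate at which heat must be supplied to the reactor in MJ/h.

Extent of reaction ξ = 0.756 × 24.0 = 18.144 mol/s
Reaction term: ξ·ΔH°_rxn = 18.144 × 48.7 = 883.61 kJ/s
Sensible, feed 27.7→25 °C: -14.515 kJ/s
Outlet flows (mol/s): A 5.856, B 36.288
Sensible, products 25→212 °C: 964.6 kJ/s
Q = ΔH = 1833.7 kJ/s = 1833.7 kW
Heat supplied = 6601.3 MJ/h

Q_in = 6600 MJ/h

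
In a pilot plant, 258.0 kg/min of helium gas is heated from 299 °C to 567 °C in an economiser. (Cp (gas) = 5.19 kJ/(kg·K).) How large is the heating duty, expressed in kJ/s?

Q = ṁ·Cp·ΔT = 258.0 × 5.19 × (567 − 299) = 358860 kJ/min
Converting: 358860 / 60 s = 5981 kW

Q = 5980 kJ/s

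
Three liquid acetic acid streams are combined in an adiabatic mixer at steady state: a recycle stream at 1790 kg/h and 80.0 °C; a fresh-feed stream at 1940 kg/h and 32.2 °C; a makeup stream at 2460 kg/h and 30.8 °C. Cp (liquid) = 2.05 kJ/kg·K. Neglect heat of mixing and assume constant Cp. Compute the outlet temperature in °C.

Energy balance with Q = 0: Σ ṁᵢCp,ᵢ(T_out − Tᵢ) = 0
T_out = Σ ṁᵢCp,ᵢTᵢ / Σ ṁᵢCp,ᵢ
      = 576940 / 12690 = 45.466 °C

T_out = 45.5 °C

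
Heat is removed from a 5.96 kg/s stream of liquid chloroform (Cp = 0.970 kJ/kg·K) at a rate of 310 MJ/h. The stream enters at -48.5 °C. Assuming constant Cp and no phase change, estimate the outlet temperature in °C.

Q = 310 MJ/h = 86.111 kJ/s
ΔT = Q/(ṁ·Cp) = 86.111/(5.96×0.970) = 14.895 K
T_out = -48.5 − 14.895 = -63.395 °C

T_out = -63.4 °C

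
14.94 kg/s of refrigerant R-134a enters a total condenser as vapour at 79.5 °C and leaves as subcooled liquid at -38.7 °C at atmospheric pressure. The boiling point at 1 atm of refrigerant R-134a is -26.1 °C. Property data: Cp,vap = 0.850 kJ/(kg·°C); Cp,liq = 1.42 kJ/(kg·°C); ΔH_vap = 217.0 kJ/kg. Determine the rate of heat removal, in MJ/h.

Q_c = 17500 MJ/h

vapour 79.5→-26.1 °C: -89.76 kJ/kg
condensation at -26.1 °C: -217 kJ/kg
liquid -26.1→-38.7 °C: -17.892 kJ/kg
Δh = -89.76 + -217 + -17.892 = -324.65 kJ/kg
Q = ṁ·Δh = 14.94 kg/s × -324.65 kJ/kg = -4850.3 kJ/s
|Q| = 4850.3 kW = 17461 MJ/h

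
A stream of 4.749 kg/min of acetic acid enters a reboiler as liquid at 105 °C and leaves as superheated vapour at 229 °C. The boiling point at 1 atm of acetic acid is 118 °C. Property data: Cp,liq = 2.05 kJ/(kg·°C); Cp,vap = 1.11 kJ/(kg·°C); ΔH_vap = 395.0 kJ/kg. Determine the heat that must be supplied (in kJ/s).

Q = 43.1 kJ/s

liquid 105→118 °C: 26.65 kJ/kg
vaporisation at 118 °C: 395 kJ/kg
vapour 118→229 °C: 123.21 kJ/kg
Δh = 26.65 + 395 + 123.21 = 544.86 kJ/kg
Q = ṁ·Δh = 4.749 kg/min × 544.86 kJ/kg = 2587.5 kJ/min
|Q| = 43.126 kW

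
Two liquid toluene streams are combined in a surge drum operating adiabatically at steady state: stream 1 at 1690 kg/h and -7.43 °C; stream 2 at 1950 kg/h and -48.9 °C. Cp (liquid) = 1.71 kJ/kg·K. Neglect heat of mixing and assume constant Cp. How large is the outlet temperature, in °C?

Adiabatic, steady state ⇒ Σ ṁᵢCp,ᵢ(T_out − Tᵢ) = 0
Σ ṁᵢCp,ᵢTᵢ = 1690×1.71×-7.43 + 1950×1.71×-48.9 = -184530
Σ ṁᵢCp,ᵢ = 1690×1.71 + 1950×1.71 = 6224.4
T_out = -184530 / 6224.4 = -29.646 °C

T_out = -29.6 °C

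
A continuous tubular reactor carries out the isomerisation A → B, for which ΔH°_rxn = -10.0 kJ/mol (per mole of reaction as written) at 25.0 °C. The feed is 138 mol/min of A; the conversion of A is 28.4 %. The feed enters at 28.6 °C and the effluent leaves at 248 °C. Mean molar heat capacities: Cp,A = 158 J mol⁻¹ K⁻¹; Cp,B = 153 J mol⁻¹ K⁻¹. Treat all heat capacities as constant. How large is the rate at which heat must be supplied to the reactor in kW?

Extent of reaction ξ = 0.284 × 138 = 39.192 mol/min
Reaction term: ξ·ΔH°_rxn = 39.192 × -10.0 = -391.92 kJ/min
Sensible, feed 28.6→25 °C: -78.494 kJ/min
Outlet flows (mol/min): A 98.808, B 39.192
Sensible, products 25→248 °C: 4818.6 kJ/min
Q = ΔH = 4348.2 kJ/min = 72.47 kW
Heat supplied = 72.47 kW

Q_in = 72.5 kW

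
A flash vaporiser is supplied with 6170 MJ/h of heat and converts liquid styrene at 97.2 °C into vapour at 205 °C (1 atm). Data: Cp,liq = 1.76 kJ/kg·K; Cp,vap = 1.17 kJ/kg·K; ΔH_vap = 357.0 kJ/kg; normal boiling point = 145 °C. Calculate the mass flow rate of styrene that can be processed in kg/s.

ṁ = 3.35 kg/s

Δh = 1.76×(145−97.2) + 357.0 + 1.17×(205−145) = 511.33 kJ/kg
Q = 6170 MJ/h = 1713.9 kJ/s = 1713.9 kJ/s
ṁ = Q/Δh = 1713.9 / 511.33 = 3.3518 kg/s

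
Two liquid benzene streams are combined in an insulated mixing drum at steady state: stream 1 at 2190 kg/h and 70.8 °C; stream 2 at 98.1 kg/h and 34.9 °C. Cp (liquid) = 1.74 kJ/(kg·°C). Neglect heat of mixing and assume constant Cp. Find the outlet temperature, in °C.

No heat crosses the boundary, so H_out = H_in.
T_out = Σ ṁᵢCp,ᵢTᵢ / Σ ṁᵢCp,ᵢ
      = 275750 / 3981.3 = 69.261 °C

T_out = 69.3 °C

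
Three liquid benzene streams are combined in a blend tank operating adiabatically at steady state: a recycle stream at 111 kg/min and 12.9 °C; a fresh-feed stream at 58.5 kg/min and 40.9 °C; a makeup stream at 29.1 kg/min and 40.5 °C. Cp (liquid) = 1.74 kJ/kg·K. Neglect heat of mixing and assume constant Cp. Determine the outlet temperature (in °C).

No heat crosses the boundary, so H_out = H_in.
Σ ṁᵢCp,ᵢTᵢ = 111×1.74×12.9 + 58.5×1.74×40.9 + 29.1×1.74×40.5 = 8705.4
Σ ṁᵢCp,ᵢ = 111×1.74 + 58.5×1.74 + 29.1×1.74 = 345.56
T_out = 8705.4 / 345.56 = 25.192 °C

T_out = 25.2 °C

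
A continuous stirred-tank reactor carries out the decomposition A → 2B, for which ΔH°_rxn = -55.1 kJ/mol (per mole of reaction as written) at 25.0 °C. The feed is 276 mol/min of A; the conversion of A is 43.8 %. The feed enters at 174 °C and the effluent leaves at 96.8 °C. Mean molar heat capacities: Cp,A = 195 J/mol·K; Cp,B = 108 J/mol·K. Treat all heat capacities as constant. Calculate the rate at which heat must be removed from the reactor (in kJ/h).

Q_out = 638000 kJ/h

Extent of reaction ξ = 0.438 × 276 = 120.89 mol/min
Reaction term: ξ·ΔH°_rxn = 120.89 × -55.1 = -6660.9 kJ/min
Sensible, feed 174→25 °C: -8019.2 kJ/min
Outlet flows (mol/min): A 155.11, B 241.78
Sensible, products 25→96.8 °C: 4046.6 kJ/min
Q = ΔH = -10634 kJ/min = -177.23 kW
Heat removed = 638010 kJ/h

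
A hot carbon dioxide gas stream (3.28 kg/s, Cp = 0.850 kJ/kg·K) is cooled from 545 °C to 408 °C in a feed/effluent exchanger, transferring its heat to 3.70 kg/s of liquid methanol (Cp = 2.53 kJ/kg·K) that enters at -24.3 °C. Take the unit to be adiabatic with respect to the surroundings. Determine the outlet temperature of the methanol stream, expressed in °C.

T_c,out = 16.5 °C

Heat released by hot stream: Q = 3.28 × 0.850 × (545 − 408) = 381.96 kJ/s
Energy balance on cold side (adiabatic exchanger): Q = ṁ_c·Cp_c·(T_c,out − T_c,in)
T_c,out = -24.3 + 381.96/(3.70 × 2.53) = 16.503 °C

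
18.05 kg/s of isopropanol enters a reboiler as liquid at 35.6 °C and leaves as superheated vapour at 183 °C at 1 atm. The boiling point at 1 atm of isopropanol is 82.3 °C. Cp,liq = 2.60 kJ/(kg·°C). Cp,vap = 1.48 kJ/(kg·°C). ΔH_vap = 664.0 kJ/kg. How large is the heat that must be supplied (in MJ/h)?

Q = 60700 MJ/h

liquid 35.6→82.3 °C: 121.42 kJ/kg
vaporisation at 82.3 °C: 664 kJ/kg
vapour 82.3→183 °C: 149.04 kJ/kg
Δh = 121.42 + 664 + 149.04 = 934.46 kJ/kg
Q = ṁ·Δh = 18.05 kg/s × 934.46 kJ/kg = 16867 kJ/s
|Q| = 16867 kW = 60721 MJ/h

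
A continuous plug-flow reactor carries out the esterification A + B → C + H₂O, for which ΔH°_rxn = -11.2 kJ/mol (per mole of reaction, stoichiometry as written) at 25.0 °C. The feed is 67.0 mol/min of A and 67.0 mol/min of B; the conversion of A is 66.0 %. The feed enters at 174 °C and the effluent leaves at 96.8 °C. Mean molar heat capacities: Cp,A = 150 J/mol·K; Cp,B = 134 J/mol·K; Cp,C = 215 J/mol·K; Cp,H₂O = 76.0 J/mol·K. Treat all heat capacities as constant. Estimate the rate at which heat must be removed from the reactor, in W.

Q_out = 32400 W

Extent of reaction ξ = 0.660 × 67.0 = 44.22 mol/min
Reaction term: ξ·ΔH°_rxn = 44.22 × -11.2 = -495.26 kJ/min
Sensible, feed 174→25 °C: -2835.2 kJ/min
Outlet flows (mol/min): A 22.78, B 22.78, C 44.22, H₂O 44.22
Sensible, products 25→96.8 °C: 1388.4 kJ/min
Q = ΔH = -1942 kJ/min = -32.367 kW
Heat removed = 32367 W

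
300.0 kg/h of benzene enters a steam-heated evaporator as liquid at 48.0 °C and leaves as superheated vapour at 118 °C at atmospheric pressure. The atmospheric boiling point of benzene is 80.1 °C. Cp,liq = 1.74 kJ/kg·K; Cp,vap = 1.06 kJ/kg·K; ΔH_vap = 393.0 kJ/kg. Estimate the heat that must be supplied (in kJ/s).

liquid 48.0→80.1 °C: 55.854 kJ/kg
vaporisation at 80.1 °C: 393 kJ/kg
vapour 80.1→118 °C: 40.174 kJ/kg
Δh = 55.854 + 393 + 40.174 = 489.03 kJ/kg
Q = ṁ·Δh = 300.0 kg/h × 489.03 kJ/kg = 146710 kJ/h
|Q| = 40.752 kW

Q = 40.8 kJ/s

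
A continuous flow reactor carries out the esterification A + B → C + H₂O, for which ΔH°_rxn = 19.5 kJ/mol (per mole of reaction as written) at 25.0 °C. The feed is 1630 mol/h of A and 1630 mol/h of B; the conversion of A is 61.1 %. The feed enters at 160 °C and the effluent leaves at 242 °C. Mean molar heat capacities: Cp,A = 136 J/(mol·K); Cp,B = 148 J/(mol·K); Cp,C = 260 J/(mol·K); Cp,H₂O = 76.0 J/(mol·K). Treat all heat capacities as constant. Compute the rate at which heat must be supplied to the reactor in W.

Extent of reaction ξ = 0.611 × 1630 = 995.93 mol/h
Reaction term: ξ·ΔH°_rxn = 995.93 × 19.5 = 19421 kJ/h
Sensible, feed 160→25 °C: -62494 kJ/h
Outlet flows (mol/h): A 634.07, B 634.07, C 995.93, H₂O 995.93
Sensible, products 25→242 °C: 111690 kJ/h
Q = ΔH = 68618 kJ/h = 19.061 kW
Heat supplied = 19061 W

Q_in = 19100 W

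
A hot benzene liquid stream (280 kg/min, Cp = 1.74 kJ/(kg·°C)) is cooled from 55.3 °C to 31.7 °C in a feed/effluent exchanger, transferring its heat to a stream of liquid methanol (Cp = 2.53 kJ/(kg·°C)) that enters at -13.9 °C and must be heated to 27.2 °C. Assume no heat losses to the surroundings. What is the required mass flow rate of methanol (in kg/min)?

Heat released by hot stream: Q = 280 × 1.74 × (55.3 − 31.7) = 11498 kJ/min
Energy balance on cold side (adiabatic exchanger): Q = ṁ_c·Cp_c·(T_c,out − T_c,in)
ṁ_c = 11498 / [2.53 × (27.2 − -13.9)] = 110.57 kg/min

ṁ_c = 111 kg/min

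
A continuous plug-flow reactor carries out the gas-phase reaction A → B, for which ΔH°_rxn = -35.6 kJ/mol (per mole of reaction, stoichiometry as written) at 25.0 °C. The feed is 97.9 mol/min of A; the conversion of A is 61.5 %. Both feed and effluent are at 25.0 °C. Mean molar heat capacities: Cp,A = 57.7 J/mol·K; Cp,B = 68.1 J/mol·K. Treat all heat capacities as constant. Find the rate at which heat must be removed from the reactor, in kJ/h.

Q_out = 129000 kJ/h

Extent of reaction ξ = 0.615 × 97.9 = 60.209 mol/min
Reaction term: ξ·ΔH°_rxn = 60.209 × -35.6 = -2143.4 kJ/min
Q = ΔH = -2143.4 kJ/min = -35.724 kW
Heat removed = 128610 kJ/h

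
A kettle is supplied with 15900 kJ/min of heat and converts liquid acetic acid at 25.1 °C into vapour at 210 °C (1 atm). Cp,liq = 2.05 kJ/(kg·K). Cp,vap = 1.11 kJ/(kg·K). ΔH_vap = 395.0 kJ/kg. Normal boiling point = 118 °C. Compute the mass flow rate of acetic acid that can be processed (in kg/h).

ṁ = 1390 kg/h

Δh = 2.05×(118−25.1) + 395.0 + 1.11×(210−118) = 687.56 kJ/kg
Q = 15900 kJ/min = 265 kJ/s = 954000 kJ/h
ṁ = Q/Δh = 954000 / 687.56 = 1387.5 kg/h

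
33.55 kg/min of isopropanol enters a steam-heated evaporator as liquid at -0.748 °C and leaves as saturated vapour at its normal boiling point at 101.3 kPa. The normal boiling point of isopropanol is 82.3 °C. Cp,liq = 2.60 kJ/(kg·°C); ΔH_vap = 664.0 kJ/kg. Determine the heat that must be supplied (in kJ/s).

liquid -0.748→82.3 °C: 215.92 kJ/kg
vaporisation at 82.3 °C: 664 kJ/kg
Δh = 215.92 + 664 = 879.92 kJ/kg
Q = ṁ·Δh = 33.55 kg/min × 879.92 kJ/kg = 29521 kJ/min
|Q| = 492.02 kW

Q = 492 kJ/s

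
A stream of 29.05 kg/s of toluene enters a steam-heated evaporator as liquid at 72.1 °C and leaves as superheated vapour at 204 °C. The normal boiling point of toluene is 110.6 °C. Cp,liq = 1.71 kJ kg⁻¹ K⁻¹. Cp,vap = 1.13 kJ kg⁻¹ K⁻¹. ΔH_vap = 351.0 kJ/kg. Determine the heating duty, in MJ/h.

liquid 72.1→110.6 °C: 65.835 kJ/kg
vaporisation at 110.6 °C: 351 kJ/kg
vapour 110.6→204 °C: 105.54 kJ/kg
Δh = 65.835 + 351 + 105.54 = 522.38 kJ/kg
Q = ṁ·Δh = 29.05 kg/s × 522.38 kJ/kg = 15175 kJ/s
|Q| = 15175 kW = 54630 MJ/h

Q = 54600 MJ/h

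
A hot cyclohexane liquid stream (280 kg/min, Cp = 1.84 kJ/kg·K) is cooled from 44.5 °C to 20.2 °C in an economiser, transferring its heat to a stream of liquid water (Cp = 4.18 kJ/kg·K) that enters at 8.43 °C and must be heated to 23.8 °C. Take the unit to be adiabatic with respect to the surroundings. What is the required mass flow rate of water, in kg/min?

ṁ_c = 195 kg/min

Heat released by hot stream: Q = 280 × 1.84 × (44.5 − 20.2) = 12519 kJ/min
Energy balance on cold side (adiabatic exchanger): Q = ṁ_c·Cp_c·(T_c,out − T_c,in)
ṁ_c = 12519 / [4.18 × (23.8 − 8.43)] = 194.86 kg/min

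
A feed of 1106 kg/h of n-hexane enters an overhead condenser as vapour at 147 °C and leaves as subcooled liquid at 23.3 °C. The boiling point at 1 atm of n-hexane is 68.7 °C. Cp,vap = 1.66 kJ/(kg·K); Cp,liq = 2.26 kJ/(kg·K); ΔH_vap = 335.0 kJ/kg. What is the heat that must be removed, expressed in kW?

Q_c = 174 kW

vapour 147→68.7 °C: -129.98 kJ/kg
condensation at 68.7 °C: -335 kJ/kg
liquid 68.7→23.3 °C: -102.6 kJ/kg
Δh = -129.98 + -335 + -102.6 = -567.58 kJ/kg
Q = ṁ·Δh = 1106 kg/h × -567.58 kJ/kg = -627750 kJ/h
|Q| = 174.37 kW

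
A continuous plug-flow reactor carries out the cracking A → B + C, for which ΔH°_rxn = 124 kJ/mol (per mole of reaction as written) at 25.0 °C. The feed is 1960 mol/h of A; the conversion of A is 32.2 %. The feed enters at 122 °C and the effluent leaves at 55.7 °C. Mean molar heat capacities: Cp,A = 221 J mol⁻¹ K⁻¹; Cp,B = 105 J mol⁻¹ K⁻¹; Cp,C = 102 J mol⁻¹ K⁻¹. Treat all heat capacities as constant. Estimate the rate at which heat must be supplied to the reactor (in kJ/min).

Q_in = 821 kJ/min

Extent of reaction ξ = 0.322 × 1960 = 631.12 mol/h
Reaction term: ξ·ΔH°_rxn = 631.12 × 124 = 78259 kJ/h
Sensible, feed 122→25 °C: -42017 kJ/h
Outlet flows (mol/h): A 1328.9, B 631.12, C 631.12
Sensible, products 25→55.7 °C: 13027 kJ/h
Q = ΔH = 49269 kJ/h = 13.686 kW
Heat supplied = 821.15 kJ/min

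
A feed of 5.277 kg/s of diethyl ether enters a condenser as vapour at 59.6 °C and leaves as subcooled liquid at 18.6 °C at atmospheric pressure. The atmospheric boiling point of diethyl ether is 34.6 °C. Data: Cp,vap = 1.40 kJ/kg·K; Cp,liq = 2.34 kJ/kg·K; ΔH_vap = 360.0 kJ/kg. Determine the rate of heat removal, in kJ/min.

vapour 59.6→34.6 °C: -35 kJ/kg
condensation at 34.6 °C: -360 kJ/kg
liquid 34.6→18.6 °C: -37.44 kJ/kg
Δh = -35 + -360 + -37.44 = -432.44 kJ/kg
Q = ṁ·Δh = 5.277 kg/s × -432.44 kJ/kg = -2282 kJ/s
|Q| = 2282 kW = 136920 kJ/min

Q_c = 137000 kJ/min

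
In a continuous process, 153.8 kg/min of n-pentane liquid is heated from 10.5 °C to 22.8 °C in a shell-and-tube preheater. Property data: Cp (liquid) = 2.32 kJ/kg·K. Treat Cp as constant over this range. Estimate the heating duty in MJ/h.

Q = 263 MJ/h

Q = ṁ·Cp·ΔT = 153.8 × 2.32 × (22.8 − 10.5) = 4388.8 kJ/min
Converting: 4388.8 / 60 s = 73.147 kW
Heating duty = 263.33 MJ/h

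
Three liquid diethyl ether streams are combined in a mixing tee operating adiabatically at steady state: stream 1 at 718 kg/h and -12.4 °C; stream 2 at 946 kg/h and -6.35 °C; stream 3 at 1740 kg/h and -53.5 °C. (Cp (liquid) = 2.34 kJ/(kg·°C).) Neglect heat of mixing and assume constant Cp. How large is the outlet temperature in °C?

No heat crosses the boundary, so H_out = H_in.
Σ ṁᵢCp,ᵢTᵢ = 718×2.34×-12.4 + 946×2.34×-6.35 + 1740×2.34×-53.5 = -252720
Σ ṁᵢCp,ᵢ = 718×2.34 + 946×2.34 + 1740×2.34 = 7965.4
T_out = -252720 / 7965.4 = -31.727 °C

T_out = -31.7 °C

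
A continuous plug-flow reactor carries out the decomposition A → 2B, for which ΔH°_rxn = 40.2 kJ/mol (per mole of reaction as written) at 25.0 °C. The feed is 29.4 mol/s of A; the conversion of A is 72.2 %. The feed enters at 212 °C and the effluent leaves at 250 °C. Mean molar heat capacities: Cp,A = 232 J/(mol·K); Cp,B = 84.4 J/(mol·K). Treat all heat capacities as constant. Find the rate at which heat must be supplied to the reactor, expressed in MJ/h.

Extent of reaction ξ = 0.722 × 29.4 = 21.227 mol/s
Reaction term: ξ·ΔH°_rxn = 21.227 × 40.2 = 853.32 kJ/s
Sensible, feed 212→25 °C: -1275.5 kJ/s
Outlet flows (mol/s): A 8.1732, B 42.454
Sensible, products 25→250 °C: 1232.8 kJ/s
Q = ΔH = 810.66 kJ/s = 810.66 kW
Heat supplied = 2918.4 MJ/h

Q_in = 2920 MJ/h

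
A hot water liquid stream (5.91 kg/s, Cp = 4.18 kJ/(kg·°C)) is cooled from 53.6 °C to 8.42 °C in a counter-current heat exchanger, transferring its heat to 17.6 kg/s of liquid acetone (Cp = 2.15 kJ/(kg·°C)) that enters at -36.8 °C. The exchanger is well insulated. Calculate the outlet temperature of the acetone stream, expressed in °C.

T_c,out = -7.30 °C

Heat released by hot stream: Q = 5.91 × 4.18 × (53.6 − 8.42) = 1116.1 kJ/s
Energy balance on cold side (adiabatic exchanger): Q = ṁ_c·Cp_c·(T_c,out − T_c,in)
T_c,out = -36.8 + 1116.1/(17.6 × 2.15) = -7.3043 °C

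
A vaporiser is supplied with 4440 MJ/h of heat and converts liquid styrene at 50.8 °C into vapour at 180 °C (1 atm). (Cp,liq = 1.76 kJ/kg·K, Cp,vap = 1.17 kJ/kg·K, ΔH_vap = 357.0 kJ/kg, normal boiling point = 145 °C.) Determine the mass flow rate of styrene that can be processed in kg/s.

Δh = 1.76×(145−50.8) + 357.0 + 1.17×(180−145) = 563.74 kJ/kg
Q = 4440 MJ/h = 1233.3 kJ/s = 1233.3 kJ/s
ṁ = Q/Δh = 1233.3 / 563.74 = 2.1878 kg/s

ṁ = 2.19 kg/s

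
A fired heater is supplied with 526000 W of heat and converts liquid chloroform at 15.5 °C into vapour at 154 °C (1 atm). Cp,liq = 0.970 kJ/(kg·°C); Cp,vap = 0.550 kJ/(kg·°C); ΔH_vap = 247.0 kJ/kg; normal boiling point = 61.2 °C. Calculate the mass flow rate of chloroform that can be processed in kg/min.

ṁ = 92.2 kg/min

Δh = 0.970×(61.2−15.5) + 247.0 + 0.550×(154−61.2) = 342.37 kJ/kg
Q = 526000 W = 526 kJ/s = 31560 kJ/min
ṁ = Q/Δh = 31560 / 342.37 = 92.181 kg/min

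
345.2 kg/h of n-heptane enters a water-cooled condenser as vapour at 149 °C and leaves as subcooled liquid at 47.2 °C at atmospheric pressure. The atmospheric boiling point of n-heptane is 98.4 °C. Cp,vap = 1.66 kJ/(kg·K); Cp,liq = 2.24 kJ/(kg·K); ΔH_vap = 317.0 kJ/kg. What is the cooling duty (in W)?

Q_c = 49400 W

vapour 149→98.4 °C: -83.996 kJ/kg
condensation at 98.4 °C: -317 kJ/kg
liquid 98.4→47.2 °C: -114.69 kJ/kg
Δh = -83.996 + -317 + -114.69 = -515.68 kJ/kg
Q = ṁ·Δh = 345.2 kg/h × -515.68 kJ/kg = -178010 kJ/h
|Q| = 49.448 kW = 49448 W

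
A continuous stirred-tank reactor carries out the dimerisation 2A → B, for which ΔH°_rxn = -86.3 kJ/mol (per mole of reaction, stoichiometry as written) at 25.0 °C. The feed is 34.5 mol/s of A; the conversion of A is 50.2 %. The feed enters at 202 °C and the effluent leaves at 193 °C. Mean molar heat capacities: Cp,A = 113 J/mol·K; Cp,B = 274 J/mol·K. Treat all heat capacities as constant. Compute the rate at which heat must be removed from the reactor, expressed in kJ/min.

Q_out = 42800 kJ/min

Extent of reaction ξ = 0.502 × 34.5 / 2 = 8.6595 mol/s
Reaction term: ξ·ΔH°_rxn = 8.6595 × -86.3 = -747.31 kJ/s
Sensible, feed 202→25 °C: -690.03 kJ/s
Outlet flows (mol/s): A 17.181, B 8.6595
Sensible, products 25→193 °C: 724.78 kJ/s
Q = ΔH = -712.57 kJ/s = -712.57 kW
Heat removed = 42754 kJ/min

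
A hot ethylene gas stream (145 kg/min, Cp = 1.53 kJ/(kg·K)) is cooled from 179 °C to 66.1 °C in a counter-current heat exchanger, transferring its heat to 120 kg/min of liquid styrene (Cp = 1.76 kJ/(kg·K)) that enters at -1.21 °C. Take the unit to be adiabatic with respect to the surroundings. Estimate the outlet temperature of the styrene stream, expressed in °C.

T_c,out = 117 °C

Heat released by hot stream: Q = 145 × 1.53 × (179 − 66.1) = 25047 kJ/min
Energy balance on cold side (adiabatic exchanger): Q = ṁ_c·Cp_c·(T_c,out − T_c,in)
T_c,out = -1.21 + 25047/(120 × 1.76) = 117.38 °C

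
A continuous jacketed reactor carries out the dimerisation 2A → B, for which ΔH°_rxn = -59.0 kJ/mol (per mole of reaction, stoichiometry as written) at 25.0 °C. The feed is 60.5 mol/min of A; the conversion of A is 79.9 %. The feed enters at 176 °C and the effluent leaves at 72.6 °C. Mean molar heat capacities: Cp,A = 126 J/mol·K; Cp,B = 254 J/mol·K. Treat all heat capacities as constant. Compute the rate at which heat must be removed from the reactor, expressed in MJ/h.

Extent of reaction ξ = 0.799 × 60.5 / 2 = 24.17 mol/min
Reaction term: ξ·ΔH°_rxn = 24.17 × -59.0 = -1426 kJ/min
Sensible, feed 176→25 °C: -1151.1 kJ/min
Outlet flows (mol/min): A 12.16, B 24.17
Sensible, products 25→72.6 °C: 365.16 kJ/min
Q = ΔH = -2211.9 kJ/min = -36.866 kW
Heat removed = 132.72 MJ/h

Q_out = 133 MJ/h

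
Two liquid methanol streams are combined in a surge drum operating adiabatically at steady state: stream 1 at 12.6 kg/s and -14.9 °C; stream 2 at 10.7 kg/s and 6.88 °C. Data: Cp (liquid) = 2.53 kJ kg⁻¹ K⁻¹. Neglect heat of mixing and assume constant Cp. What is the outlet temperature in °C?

T_out = -4.90 °C

Energy balance with Q = 0: Σ ṁᵢCp,ᵢ(T_out − Tᵢ) = 0
Σ ṁᵢCp,ᵢTᵢ = 12.6×2.53×-14.9 + 10.7×2.53×6.88 = -288.73
Σ ṁᵢCp,ᵢ = 12.6×2.53 + 10.7×2.53 = 58.949
T_out = -288.73 / 58.949 = -4.898 °C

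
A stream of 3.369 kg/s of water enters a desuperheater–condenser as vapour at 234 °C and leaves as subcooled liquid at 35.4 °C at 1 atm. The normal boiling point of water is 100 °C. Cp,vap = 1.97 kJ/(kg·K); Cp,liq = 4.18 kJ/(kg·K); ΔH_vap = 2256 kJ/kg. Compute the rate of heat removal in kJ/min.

vapour 234→100 °C: -263.98 kJ/kg
condensation at 100 °C: -2256 kJ/kg
liquid 100→35.4 °C: -270.03 kJ/kg
Δh = -263.98 + -2256 + -270.03 = -2790 kJ/kg
Q = ṁ·Δh = 3.369 kg/s × -2790 kJ/kg = -9399.5 kJ/s
|Q| = 9399.5 kW = 563970 kJ/min

Q_c = 564000 kJ/min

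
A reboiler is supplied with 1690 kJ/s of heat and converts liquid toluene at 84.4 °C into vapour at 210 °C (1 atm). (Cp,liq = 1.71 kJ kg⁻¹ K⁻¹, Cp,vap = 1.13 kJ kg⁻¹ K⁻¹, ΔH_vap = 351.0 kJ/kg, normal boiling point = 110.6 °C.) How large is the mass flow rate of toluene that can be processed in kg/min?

Δh = 1.71×(110.6−84.4) + 351.0 + 1.13×(210−110.6) = 508.12 kJ/kg
Q = 1690 kJ/s = 1690 kJ/s = 101400 kJ/min
ṁ = Q/Δh = 101400 / 508.12 = 199.56 kg/min

ṁ = 200 kg/min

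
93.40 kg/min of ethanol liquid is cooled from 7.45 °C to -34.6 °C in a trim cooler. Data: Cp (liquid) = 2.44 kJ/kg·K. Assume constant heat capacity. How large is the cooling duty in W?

Q_c = 160000 W

Q = ṁ·Cp·ΔT = 93.40 × 2.44 × (-34.6 − 7.45) = -9583 kJ/min
Converting: 9583 / 60 s = 159.72 kW
Cooling duty = 159720 W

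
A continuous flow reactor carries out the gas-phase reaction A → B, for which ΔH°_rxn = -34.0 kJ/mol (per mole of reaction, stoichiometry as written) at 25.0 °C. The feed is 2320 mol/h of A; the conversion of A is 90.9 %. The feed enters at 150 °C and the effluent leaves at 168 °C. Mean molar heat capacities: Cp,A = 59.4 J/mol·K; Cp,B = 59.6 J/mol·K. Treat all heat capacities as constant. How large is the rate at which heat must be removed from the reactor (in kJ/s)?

Extent of reaction ξ = 0.909 × 2320 = 2108.9 mol/h
Reaction term: ξ·ΔH°_rxn = 2108.9 × -34.0 = -71702 kJ/h
Sensible, feed 150→25 °C: -17226 kJ/h
Outlet flows (mol/h): A 211.12, B 2108.9
Sensible, products 25→168 °C: 19767 kJ/h
Q = ΔH = -69161 kJ/h = -19.211 kW
Heat removed = 19.211 kJ/s

Q_out = 19.2 kJ/s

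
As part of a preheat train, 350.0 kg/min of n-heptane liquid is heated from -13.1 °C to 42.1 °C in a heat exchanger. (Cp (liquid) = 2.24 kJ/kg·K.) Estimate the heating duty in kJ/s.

Q = 721 kJ/s

Q = ṁ·Cp·ΔT = 350.0 × 2.24 × (42.1 − -13.1) = 43277 kJ/min
Converting: 43277 / 60 s = 721.28 kW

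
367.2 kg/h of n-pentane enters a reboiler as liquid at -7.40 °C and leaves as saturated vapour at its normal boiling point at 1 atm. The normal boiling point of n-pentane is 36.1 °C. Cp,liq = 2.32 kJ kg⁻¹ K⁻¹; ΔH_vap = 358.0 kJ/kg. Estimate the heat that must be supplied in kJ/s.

Q = 46.8 kJ/s

liquid -7.40→36.1 °C: 100.92 kJ/kg
vaporisation at 36.1 °C: 358 kJ/kg
Δh = 100.92 + 358 = 458.92 kJ/kg
Q = ṁ·Δh = 367.2 kg/h × 458.92 kJ/kg = 168520 kJ/h
|Q| = 46.81 kW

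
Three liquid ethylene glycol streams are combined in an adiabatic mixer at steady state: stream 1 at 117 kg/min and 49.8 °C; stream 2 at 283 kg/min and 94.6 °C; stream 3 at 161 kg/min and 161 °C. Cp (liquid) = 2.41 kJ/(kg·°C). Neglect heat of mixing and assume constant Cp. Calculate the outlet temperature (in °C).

T_out = 104 °C

Energy balance with Q = 0: Σ ṁᵢCp,ᵢ(T_out − Tᵢ) = 0
T_out = Σ ṁᵢCp,ᵢTᵢ / Σ ṁᵢCp,ᵢ
      = 141030 / 1352 = 104.31 °C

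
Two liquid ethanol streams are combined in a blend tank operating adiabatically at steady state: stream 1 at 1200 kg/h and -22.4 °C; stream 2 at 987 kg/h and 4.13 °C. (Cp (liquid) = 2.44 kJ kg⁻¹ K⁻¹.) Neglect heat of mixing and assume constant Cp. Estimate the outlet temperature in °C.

T_out = -10.4 °C

No heat crosses the boundary, so H_out = H_in.
Σ ṁᵢCp,ᵢTᵢ = 1200×2.44×-22.4 + 987×2.44×4.13 = -55641
Σ ṁᵢCp,ᵢ = 1200×2.44 + 987×2.44 = 5336.3
T_out = -55641 / 5336.3 = -10.427 °C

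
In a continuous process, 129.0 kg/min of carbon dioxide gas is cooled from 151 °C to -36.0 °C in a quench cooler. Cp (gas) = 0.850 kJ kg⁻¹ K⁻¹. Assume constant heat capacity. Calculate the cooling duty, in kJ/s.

Q_c = 342 kJ/s

Q = ṁ·Cp·ΔT = 129.0 × 0.850 × (-36.0 − 151) = -20505 kJ/min
Converting: 20505 / 60 s = 341.74 kW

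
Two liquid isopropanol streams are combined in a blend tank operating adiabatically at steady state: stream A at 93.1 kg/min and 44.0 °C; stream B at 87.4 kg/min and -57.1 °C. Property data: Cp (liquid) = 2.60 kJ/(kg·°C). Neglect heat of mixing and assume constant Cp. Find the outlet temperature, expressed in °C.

Adiabatic, steady state ⇒ Σ ṁᵢCp,ᵢ(T_out − Tᵢ) = 0
Σ ṁᵢCp,ᵢTᵢ = 93.1×2.60×44.0 + 87.4×2.60×-57.1 = -2324.8
Σ ṁᵢCp,ᵢ = 93.1×2.60 + 87.4×2.60 = 469.3
T_out = -2324.8 / 469.3 = -4.9537 °C

T_out = -4.95 °C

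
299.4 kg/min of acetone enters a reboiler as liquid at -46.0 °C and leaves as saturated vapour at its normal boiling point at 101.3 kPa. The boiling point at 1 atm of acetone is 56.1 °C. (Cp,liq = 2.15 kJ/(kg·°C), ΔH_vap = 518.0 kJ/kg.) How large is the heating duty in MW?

liquid -46.0→56.1 °C: 219.51 kJ/kg
vaporisation at 56.1 °C: 518 kJ/kg
Δh = 219.51 + 518 = 737.51 kJ/kg
Q = ṁ·Δh = 299.4 kg/min × 737.51 kJ/kg = 220810 kJ/min
|Q| = 3680.2 kW = 3.6802 MW

Q = 3.68 MW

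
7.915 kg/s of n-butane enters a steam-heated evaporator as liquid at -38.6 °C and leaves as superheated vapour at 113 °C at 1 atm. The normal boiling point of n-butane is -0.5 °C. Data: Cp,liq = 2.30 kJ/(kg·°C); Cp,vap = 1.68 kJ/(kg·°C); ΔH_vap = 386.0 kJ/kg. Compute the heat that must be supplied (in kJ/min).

liquid -38.6→-0.5 °C: 87.63 kJ/kg
vaporisation at -0.5 °C: 386 kJ/kg
vapour -0.5→113 °C: 190.68 kJ/kg
Δh = 87.63 + 386 + 190.68 = 664.31 kJ/kg
Q = ṁ·Δh = 7.915 kg/s × 664.31 kJ/kg = 5258 kJ/s
|Q| = 5258 kW = 315480 kJ/min

Q = 315000 kJ/min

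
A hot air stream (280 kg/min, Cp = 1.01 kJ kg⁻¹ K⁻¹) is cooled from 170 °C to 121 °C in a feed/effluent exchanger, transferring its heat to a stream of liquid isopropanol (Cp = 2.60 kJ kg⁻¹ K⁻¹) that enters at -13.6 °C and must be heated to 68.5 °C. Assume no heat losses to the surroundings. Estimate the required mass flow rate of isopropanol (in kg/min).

ṁ_c = 64.9 kg/min

Heat released by hot stream: Q = 280 × 1.01 × (170 − 121) = 13857 kJ/min
Energy balance on cold side (adiabatic exchanger): Q = ṁ_c·Cp_c·(T_c,out − T_c,in)
ṁ_c = 13857 / [2.60 × (68.5 − -13.6)] = 64.917 kg/min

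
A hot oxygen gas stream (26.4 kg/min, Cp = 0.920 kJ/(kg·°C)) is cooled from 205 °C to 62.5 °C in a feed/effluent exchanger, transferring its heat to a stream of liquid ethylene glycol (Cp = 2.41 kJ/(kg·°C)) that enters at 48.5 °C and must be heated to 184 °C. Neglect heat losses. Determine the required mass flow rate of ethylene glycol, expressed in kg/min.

Heat released by hot stream: Q = 26.4 × 0.920 × (205 − 62.5) = 3461 kJ/min
Energy balance on cold side (adiabatic exchanger): Q = ṁ_c·Cp_c·(T_c,out − T_c,in)
ṁ_c = 3461 / [2.41 × (184 − 48.5)] = 10.599 kg/min

ṁ_c = 10.6 kg/min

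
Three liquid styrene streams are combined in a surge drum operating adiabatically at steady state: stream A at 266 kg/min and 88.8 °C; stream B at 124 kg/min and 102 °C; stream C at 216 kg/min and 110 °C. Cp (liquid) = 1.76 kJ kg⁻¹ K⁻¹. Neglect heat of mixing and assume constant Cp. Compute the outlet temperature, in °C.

Adiabatic, steady state ⇒ Σ ṁᵢCp,ᵢ(T_out − Tᵢ) = 0
T_out = Σ ṁᵢCp,ᵢTᵢ / Σ ṁᵢCp,ᵢ
      = 105650 / 1066.6 = 99.057 °C

T_out = 99.1 °C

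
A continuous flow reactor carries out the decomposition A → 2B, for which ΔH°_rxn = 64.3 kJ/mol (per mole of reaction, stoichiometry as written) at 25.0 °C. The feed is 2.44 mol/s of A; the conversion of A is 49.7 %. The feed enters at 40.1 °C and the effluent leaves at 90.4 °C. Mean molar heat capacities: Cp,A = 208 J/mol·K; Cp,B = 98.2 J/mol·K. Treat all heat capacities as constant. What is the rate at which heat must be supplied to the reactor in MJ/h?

Q_in = 369 MJ/h

Extent of reaction ξ = 0.497 × 2.44 = 1.2127 mol/s
Reaction term: ξ·ΔH°_rxn = 1.2127 × 64.3 = 77.975 kJ/s
Sensible, feed 40.1→25 °C: -7.6636 kJ/s
Outlet flows (mol/s): A 1.2273, B 2.4254
Sensible, products 25→90.4 °C: 32.272 kJ/s
Q = ΔH = 102.58 kJ/s = 102.58 kW
Heat supplied = 369.3 MJ/h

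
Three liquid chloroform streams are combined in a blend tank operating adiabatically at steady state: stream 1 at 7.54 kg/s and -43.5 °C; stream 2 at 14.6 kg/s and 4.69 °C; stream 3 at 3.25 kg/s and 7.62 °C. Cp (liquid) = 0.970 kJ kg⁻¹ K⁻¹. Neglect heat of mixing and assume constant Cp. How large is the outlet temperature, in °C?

T_out = -9.25 °C

No heat crosses the boundary, so H_out = H_in.
T_out = Σ ṁᵢCp,ᵢTᵢ / Σ ṁᵢCp,ᵢ
      = -227.71 / 24.628 = -9.2458 °C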